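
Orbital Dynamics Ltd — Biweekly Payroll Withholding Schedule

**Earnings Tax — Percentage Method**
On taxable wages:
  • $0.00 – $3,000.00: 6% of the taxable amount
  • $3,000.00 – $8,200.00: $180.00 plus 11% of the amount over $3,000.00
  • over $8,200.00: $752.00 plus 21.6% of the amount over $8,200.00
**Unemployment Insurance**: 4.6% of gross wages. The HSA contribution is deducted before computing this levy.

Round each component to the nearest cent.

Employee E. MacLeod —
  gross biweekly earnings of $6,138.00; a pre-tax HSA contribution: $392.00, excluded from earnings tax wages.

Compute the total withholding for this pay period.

$746.38

Earnings Tax: taxable = $6,138.00 − $392.00 = $5,746.00
  $180.00 + 11% × ($5,746.00 − $3,000.00) = $180.00 + 11% × $2,746.00 = $482.06
Unemployment Insurance: 4.6% × $5,746.00 = $264.32
Total: $482.06 + $264.32 = $746.38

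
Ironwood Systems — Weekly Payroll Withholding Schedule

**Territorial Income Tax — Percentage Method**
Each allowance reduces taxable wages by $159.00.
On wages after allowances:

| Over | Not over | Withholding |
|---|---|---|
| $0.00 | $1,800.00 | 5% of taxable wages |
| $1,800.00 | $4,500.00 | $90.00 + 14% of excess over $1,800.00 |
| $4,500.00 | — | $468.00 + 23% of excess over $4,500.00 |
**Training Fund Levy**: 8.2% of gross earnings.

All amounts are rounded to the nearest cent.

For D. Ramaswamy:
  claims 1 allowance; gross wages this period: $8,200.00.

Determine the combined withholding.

Territorial Income Tax: taxable = $8,200.00 − 1×$159.00 = $8,041.00
  $468.00 + 23% × ($8,041.00 − $4,500.00) = $468.00 + 23% × $3,541.00 = $1,282.43
Training Fund Levy: 8.2% × $8,200.00 = $672.40
Total: $1,282.43 + $672.40 = $1,954.83

$1,954.83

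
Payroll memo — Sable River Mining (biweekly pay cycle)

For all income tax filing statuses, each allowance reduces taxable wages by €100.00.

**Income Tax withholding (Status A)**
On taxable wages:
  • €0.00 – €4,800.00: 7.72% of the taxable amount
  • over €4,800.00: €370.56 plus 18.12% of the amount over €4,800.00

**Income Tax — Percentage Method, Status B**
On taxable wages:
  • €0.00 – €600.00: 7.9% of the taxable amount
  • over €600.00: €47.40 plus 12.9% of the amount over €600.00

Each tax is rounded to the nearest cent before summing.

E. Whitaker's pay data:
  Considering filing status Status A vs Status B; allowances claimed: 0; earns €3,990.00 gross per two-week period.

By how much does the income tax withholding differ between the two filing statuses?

€176.68

Income Tax (Status A): taxable = €3,990.00
  7.72% × €3,990.00 = €308.03
Income Tax (Status B): taxable = €3,990.00
  €47.40 + 12.9% × (€3,990.00 − €600.00) = €47.40 + 12.9% × €3,390.00 = €484.71
Difference: |€308.03 − €484.71| = €176.68 (higher under Status B)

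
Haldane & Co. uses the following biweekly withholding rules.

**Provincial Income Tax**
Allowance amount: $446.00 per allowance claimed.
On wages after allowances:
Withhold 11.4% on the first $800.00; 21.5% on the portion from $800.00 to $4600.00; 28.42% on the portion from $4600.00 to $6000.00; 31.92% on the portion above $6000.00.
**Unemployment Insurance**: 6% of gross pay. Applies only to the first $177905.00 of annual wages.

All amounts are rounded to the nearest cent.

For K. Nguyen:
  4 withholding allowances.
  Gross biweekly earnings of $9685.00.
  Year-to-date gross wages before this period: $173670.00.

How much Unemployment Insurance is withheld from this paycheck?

Unemployment Insurance: cap $177905.00 − YTD $173670.00 = $4235.00 subject; 6% × $4235.00 = $254.10

$254.10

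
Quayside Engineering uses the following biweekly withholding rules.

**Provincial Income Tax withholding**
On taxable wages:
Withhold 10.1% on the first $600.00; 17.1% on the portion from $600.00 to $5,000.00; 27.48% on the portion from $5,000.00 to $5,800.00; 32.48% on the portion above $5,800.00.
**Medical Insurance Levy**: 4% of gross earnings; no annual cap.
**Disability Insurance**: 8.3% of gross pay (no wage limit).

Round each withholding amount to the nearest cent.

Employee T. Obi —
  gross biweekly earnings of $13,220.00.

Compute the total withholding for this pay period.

$5,068.92

Provincial Income Tax: taxable = $13,220.00
  $1,032.84 + 32.48% × ($13,220.00 − $5,800.00) = $1,032.84 + 32.48% × $7,420.00 = $3,442.86
Medical Insurance Levy: 4% × $13,220.00 = $528.80
Disability Insurance: 8.3% × $13,220.00 = $1,097.26
Total: $3,442.86 + $528.80 + $1,097.26 = $5,068.92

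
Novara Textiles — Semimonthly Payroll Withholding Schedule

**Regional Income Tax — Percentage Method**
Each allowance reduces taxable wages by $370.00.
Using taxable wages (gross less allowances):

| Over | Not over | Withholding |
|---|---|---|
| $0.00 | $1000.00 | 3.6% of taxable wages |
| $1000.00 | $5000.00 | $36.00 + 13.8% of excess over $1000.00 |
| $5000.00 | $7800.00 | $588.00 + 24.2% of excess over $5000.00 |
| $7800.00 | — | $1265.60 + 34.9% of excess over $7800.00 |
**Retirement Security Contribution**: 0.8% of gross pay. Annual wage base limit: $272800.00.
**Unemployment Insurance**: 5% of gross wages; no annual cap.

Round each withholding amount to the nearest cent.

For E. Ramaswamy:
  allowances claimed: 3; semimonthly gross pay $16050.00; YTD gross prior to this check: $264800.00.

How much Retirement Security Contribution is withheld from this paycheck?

Retirement Security Contribution: cap $272800.00 − YTD $264800.00 = $8000.00 subject; 0.8% × $8000.00 = $64.00

$64.00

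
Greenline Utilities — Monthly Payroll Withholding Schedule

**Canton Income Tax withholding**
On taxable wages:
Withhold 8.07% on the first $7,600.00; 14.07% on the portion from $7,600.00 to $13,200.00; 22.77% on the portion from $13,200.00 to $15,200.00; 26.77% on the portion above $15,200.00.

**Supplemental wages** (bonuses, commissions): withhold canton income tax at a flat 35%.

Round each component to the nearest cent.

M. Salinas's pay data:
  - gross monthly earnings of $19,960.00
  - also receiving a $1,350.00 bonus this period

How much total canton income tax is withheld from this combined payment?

Canton Income Tax: taxable = $19,960.00
  $1,856.64 + 26.77% × ($19,960.00 − $15,200.00) = $1,856.64 + 26.77% × $4,760.00 = $3,130.89
Supplemental (35% flat on bonus): 35% × $1,350.00 = $472.50
Total canton income tax: $3,130.89 + $472.50 = $3,603.39

$3,603.39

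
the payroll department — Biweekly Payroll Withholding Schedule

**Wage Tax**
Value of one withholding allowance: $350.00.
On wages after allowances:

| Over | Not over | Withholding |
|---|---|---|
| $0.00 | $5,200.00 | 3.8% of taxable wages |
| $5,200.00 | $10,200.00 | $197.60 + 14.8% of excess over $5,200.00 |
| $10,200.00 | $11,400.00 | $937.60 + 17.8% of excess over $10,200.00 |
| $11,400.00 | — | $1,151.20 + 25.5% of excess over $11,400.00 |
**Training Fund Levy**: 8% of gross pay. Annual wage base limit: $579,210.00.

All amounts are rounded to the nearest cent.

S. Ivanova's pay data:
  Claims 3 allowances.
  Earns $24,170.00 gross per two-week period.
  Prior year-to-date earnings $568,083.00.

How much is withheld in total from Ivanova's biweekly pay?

$5,029.96

Wage Tax: taxable = $24,170.00 − 3×$350.00 = $23,120.00
  $1,151.20 + 25.5% × ($23,120.00 − $11,400.00) = $1,151.20 + 25.5% × $11,720.00 = $4,139.80
Training Fund Levy: cap $579,210.00 − YTD $568,083.00 = $11,127.00 subject; 8% × $11,127.00 = $890.16
Total: $4,139.80 + $890.16 = $5,029.96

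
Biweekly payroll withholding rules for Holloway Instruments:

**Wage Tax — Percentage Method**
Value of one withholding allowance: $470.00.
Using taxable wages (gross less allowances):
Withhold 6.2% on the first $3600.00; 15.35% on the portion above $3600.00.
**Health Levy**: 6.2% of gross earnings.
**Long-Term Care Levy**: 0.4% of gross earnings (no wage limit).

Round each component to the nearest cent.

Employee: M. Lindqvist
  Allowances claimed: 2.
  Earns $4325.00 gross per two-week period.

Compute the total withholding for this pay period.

Wage Tax: taxable = $4325.00 − 2×$470.00 = $3385.00
  6.2% × $3385.00 = $209.87
Health Levy: 6.2% × $4325.00 = $268.15
Long-Term Care Levy: 0.4% × $4325.00 = $17.30
Total: $209.87 + $268.15 + $17.30 = $495.32

$495.32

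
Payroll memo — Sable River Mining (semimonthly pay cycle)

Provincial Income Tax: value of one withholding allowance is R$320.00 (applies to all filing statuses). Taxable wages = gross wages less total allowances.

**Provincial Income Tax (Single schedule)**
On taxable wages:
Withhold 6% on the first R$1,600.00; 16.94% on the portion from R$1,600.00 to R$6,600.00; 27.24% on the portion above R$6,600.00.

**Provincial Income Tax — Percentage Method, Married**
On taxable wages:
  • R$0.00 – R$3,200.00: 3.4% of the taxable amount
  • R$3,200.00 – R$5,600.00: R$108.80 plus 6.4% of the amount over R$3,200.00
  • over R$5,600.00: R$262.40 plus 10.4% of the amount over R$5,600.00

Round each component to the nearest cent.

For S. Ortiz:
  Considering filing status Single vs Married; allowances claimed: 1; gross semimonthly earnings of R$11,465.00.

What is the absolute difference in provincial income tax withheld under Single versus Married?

Provincial Income Tax (Single): taxable = R$11,465.00 − 1×R$320.00 = R$11,145.00
  R$943.00 + 27.24% × (R$11,145.00 − R$6,600.00) = R$943.00 + 27.24% × R$4,545.00 = R$2,181.06
Provincial Income Tax (Married): taxable = R$11,465.00 − 1×R$320.00 = R$11,145.00
  R$262.40 + 10.4% × (R$11,145.00 − R$5,600.00) = R$262.40 + 10.4% × R$5,545.00 = R$839.08
Difference: |R$2,181.06 − R$839.08| = R$1,341.98 (higher under Single)

R$1,341.98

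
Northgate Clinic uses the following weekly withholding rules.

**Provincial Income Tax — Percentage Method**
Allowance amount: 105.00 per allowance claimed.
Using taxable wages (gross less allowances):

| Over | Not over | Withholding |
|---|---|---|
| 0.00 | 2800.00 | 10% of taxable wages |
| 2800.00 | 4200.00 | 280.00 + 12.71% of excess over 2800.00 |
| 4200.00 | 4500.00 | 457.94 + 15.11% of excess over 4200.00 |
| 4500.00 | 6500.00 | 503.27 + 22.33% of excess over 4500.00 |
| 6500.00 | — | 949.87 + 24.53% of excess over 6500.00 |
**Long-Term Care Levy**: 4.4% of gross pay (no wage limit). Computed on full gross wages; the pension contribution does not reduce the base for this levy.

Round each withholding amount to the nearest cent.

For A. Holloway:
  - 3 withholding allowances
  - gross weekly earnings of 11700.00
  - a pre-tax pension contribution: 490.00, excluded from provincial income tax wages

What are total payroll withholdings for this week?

2542.76

Provincial Income Tax: taxable = 11700.00 − 490.00 − 3×105.00 = 10895.00
  949.87 + 24.53% × (10895.00 − 6500.00) = 949.87 + 24.53% × 4395.00 = 2027.96
Long-Term Care Levy: 4.4% × 11700.00 = 514.80
Total: 2027.96 + 514.80 = 2542.76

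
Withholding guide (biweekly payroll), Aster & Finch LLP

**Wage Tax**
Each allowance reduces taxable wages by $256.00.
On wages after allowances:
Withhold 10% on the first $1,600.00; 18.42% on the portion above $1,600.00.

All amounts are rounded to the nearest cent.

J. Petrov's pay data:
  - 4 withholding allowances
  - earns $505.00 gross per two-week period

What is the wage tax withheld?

Wage Tax: taxable = $505.00 − 4×$256.00 = $-519.00
  Taxable ≤ 0 → $0.00

$0.00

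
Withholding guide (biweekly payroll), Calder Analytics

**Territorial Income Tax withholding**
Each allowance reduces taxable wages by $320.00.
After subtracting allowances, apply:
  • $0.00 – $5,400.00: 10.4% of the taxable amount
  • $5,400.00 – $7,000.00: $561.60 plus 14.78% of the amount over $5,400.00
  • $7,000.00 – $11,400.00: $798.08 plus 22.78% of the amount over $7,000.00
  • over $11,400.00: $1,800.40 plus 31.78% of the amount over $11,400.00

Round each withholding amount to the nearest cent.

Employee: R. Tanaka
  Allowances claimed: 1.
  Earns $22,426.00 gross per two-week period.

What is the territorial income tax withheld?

$5,202.77

Territorial Income Tax: taxable = $22,426.00 − 1×$320.00 = $22,106.00
  $1,800.40 + 31.78% × ($22,106.00 − $11,400.00) = $1,800.40 + 31.78% × $10,706.00 = $5,202.77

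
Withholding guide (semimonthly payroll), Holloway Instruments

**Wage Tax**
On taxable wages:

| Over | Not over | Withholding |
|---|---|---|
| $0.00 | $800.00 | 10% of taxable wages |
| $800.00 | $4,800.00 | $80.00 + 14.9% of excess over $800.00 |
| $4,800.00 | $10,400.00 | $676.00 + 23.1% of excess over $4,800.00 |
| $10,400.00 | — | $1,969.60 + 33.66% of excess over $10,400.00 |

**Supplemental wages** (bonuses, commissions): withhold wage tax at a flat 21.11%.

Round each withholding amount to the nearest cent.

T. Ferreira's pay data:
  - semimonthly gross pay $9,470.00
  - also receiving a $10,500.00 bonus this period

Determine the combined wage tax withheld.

Wage Tax: taxable = $9,470.00
  $676.00 + 23.1% × ($9,470.00 − $4,800.00) = $676.00 + 23.1% × $4,670.00 = $1,754.77
Supplemental (21.11% flat on bonus): 21.11% × $10,500.00 = $2,216.55
Total wage tax: $1,754.77 + $2,216.55 = $3,971.32

$3,971.32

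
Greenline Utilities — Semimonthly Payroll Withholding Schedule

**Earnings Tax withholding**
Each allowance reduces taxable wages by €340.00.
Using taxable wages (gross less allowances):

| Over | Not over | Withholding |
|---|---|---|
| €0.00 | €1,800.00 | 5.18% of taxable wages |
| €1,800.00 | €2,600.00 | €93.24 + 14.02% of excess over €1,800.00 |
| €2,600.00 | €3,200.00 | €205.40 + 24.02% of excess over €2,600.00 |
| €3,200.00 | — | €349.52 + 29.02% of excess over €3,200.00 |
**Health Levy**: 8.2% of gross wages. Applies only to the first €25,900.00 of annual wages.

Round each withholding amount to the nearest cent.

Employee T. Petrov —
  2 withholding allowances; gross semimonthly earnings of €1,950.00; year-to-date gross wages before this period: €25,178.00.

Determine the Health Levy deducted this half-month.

€59.20

Health Levy: cap €25,900.00 − YTD €25,178.00 = €722.00 subject; 8.2% × €722.00 = €59.20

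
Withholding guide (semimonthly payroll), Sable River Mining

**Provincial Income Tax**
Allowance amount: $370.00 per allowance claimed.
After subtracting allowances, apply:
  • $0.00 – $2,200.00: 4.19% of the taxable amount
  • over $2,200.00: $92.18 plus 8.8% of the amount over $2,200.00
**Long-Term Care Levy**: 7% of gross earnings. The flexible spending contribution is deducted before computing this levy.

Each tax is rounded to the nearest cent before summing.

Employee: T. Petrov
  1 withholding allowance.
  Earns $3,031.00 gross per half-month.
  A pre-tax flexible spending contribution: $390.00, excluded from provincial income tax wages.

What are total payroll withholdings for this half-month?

$283.30

Provincial Income Tax: taxable = $3,031.00 − $390.00 − 1×$370.00 = $2,271.00
  $92.18 + 8.8% × ($2,271.00 − $2,200.00) = $92.18 + 8.8% × $71.00 = $98.43
Long-Term Care Levy: 7% × $2,641.00 = $184.87
Total: $98.43 + $184.87 = $283.30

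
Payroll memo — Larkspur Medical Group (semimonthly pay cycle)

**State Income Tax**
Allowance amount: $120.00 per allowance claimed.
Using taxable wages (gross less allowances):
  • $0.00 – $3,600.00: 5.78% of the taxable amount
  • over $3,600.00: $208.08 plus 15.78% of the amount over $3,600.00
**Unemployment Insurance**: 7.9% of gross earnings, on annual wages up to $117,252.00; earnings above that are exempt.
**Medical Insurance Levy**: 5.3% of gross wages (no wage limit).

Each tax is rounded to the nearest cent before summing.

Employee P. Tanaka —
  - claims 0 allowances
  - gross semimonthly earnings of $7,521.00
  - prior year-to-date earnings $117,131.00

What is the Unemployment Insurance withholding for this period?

Unemployment Insurance: cap $117,252.00 − YTD $117,131.00 = $121.00 subject; 7.9% × $121.00 = $9.56

$9.56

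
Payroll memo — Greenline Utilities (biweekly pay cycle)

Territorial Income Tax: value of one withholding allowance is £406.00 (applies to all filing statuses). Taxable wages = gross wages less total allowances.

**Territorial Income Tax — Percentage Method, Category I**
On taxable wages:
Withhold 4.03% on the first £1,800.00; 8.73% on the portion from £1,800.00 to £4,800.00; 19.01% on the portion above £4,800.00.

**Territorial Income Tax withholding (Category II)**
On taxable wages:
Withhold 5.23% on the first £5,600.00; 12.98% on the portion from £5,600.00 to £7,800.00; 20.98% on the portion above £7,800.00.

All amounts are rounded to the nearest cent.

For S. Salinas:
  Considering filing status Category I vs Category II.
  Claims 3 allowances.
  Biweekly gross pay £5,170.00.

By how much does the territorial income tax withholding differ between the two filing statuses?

Territorial Income Tax (Category I): taxable = £5,170.00 − 3×£406.00 = £3,952.00
  £72.54 + 8.73% × (£3,952.00 − £1,800.00) = £72.54 + 8.73% × £2,152.00 = £260.41
Territorial Income Tax (Category II): taxable = £5,170.00 − 3×£406.00 = £3,952.00
  5.23% × £3,952.00 = £206.69
Difference: |£260.41 − £206.69| = £53.72 (higher under Category I)

£53.72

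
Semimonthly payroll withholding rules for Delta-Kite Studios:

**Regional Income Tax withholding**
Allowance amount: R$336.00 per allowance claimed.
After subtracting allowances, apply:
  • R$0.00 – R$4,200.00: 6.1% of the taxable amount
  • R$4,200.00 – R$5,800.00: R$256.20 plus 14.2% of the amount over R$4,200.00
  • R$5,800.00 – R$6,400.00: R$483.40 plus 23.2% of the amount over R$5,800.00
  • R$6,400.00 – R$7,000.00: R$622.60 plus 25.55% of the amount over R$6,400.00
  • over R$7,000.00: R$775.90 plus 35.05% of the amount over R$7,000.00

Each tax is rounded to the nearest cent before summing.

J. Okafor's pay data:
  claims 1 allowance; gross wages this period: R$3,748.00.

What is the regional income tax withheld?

Regional Income Tax: taxable = R$3,748.00 − 1×R$336.00 = R$3,412.00
  6.1% × R$3,412.00 = R$208.13

R$208.13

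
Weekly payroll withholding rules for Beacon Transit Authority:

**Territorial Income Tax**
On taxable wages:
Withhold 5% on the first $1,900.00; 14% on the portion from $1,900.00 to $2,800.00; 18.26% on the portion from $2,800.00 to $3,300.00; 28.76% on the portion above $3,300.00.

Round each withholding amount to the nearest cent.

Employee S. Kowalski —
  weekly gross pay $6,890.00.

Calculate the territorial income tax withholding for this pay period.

Territorial Income Tax: taxable = $6,890.00
  $312.30 + 28.76% × ($6,890.00 − $3,300.00) = $312.30 + 28.76% × $3,590.00 = $1,344.78

$1,344.78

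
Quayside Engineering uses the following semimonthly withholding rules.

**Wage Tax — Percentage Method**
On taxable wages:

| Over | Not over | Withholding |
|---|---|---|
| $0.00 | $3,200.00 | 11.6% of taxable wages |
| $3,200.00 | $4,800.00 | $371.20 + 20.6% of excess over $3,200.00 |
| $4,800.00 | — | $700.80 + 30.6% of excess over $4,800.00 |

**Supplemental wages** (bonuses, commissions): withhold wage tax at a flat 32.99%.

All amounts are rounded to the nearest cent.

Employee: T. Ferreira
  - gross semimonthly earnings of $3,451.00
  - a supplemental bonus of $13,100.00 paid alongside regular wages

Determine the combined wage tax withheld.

$4,744.60

Wage Tax: taxable = $3,451.00
  $371.20 + 20.6% × ($3,451.00 − $3,200.00) = $371.20 + 20.6% × $251.00 = $422.91
Supplemental (32.99% flat on bonus): 32.99% × $13,100.00 = $4,321.69
Total wage tax: $422.91 + $4,321.69 = $4,744.60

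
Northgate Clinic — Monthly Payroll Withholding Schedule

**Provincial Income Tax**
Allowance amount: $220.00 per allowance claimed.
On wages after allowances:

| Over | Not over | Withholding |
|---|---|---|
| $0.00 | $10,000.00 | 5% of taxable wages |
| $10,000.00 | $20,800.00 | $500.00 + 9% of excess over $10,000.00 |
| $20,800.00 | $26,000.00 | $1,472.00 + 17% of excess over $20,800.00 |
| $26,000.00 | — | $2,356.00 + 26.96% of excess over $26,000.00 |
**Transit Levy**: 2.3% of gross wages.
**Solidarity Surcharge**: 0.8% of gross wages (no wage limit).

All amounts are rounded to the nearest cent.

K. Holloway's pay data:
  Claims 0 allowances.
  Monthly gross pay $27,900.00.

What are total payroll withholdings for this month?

$3,733.14

Provincial Income Tax: taxable = $27,900.00
  $2,356.00 + 26.96% × ($27,900.00 − $26,000.00) = $2,356.00 + 26.96% × $1,900.00 = $2,868.24
Transit Levy: 2.3% × $27,900.00 = $641.70
Solidarity Surcharge: 0.8% × $27,900.00 = $223.20
Total: $2,868.24 + $641.70 + $223.20 = $3,733.14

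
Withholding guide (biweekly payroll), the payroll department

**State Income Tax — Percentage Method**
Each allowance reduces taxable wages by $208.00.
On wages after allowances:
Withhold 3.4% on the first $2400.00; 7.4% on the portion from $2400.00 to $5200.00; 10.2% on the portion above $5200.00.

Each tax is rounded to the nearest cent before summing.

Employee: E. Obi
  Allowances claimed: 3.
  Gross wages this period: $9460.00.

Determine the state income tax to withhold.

$659.67

State Income Tax: taxable = $9460.00 − 3×$208.00 = $8836.00
  $288.80 + 10.2% × ($8836.00 − $5200.00) = $288.80 + 10.2% × $3636.00 = $659.67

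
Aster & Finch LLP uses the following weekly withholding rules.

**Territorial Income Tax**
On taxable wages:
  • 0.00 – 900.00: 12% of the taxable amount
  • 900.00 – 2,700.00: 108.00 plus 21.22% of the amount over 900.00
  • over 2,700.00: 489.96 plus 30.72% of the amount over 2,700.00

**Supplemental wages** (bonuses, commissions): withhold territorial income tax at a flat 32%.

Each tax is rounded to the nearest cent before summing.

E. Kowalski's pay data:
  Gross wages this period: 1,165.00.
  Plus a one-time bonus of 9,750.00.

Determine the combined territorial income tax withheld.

3,284.23

Territorial Income Tax: taxable = 1,165.00
  108.00 + 21.22% × (1,165.00 − 900.00) = 108.00 + 21.22% × 265.00 = 164.23
Supplemental (32% flat on bonus): 32% × 9,750.00 = 3,120.00
Total territorial income tax: 164.23 + 3,120.00 = 3,284.23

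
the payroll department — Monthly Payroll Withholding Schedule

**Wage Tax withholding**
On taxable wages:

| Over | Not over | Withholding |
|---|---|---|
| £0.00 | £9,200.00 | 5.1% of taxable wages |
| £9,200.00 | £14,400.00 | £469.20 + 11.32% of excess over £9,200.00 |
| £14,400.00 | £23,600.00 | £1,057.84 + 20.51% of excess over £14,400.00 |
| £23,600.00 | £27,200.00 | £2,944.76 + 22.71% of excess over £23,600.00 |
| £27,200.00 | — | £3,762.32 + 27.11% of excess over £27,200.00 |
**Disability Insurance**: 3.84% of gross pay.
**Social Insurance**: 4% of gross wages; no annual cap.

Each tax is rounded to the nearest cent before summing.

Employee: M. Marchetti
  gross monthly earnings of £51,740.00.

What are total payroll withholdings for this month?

£14,471.53

Wage Tax: taxable = £51,740.00
  £3,762.32 + 27.11% × (£51,740.00 − £27,200.00) = £3,762.32 + 27.11% × £24,540.00 = £10,415.11
Disability Insurance: 3.84% × £51,740.00 = £1,986.82
Social Insurance: 4% × £51,740.00 = £2,069.60
Total: £10,415.11 + £1,986.82 + £2,069.60 = £14,471.53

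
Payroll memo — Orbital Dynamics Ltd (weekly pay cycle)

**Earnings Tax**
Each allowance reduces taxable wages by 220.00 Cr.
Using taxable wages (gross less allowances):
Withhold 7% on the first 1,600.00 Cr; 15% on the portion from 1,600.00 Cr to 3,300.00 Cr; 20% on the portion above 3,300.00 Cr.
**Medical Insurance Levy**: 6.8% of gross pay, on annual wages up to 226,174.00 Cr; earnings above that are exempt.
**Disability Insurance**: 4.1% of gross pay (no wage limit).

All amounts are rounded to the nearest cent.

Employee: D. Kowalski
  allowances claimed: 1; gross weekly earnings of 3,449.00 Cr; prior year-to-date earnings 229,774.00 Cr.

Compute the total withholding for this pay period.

Earnings Tax: taxable = 3,449.00 Cr − 1×220.00 Cr = 3,229.00 Cr
  112.00 Cr + 15% × (3,229.00 Cr − 1,600.00 Cr) = 112.00 Cr + 15% × 1,629.00 Cr = 356.35 Cr
Medical Insurance Levy: YTD 229,774.00 Cr ≥ cap 226,174.00 Cr → 0.00 Cr
Disability Insurance: 4.1% × 3,449.00 Cr = 141.41 Cr
Total: 356.35 Cr + 0.00 Cr + 141.41 Cr = 497.76 Cr

497.76 Cr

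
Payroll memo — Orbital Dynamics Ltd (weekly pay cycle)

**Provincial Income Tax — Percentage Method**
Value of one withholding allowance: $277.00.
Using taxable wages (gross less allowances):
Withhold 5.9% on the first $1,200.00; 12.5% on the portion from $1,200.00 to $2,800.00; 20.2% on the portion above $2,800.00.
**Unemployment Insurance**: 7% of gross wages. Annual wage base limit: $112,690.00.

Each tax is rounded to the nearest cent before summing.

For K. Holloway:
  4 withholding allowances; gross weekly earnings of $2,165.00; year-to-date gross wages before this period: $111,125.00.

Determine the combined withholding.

$171.91

Provincial Income Tax: taxable = $2,165.00 − 4×$277.00 = $1,057.00
  5.9% × $1,057.00 = $62.36
Unemployment Insurance: cap $112,690.00 − YTD $111,125.00 = $1,565.00 subject; 7% × $1,565.00 = $109.55
Total: $62.36 + $109.55 = $171.91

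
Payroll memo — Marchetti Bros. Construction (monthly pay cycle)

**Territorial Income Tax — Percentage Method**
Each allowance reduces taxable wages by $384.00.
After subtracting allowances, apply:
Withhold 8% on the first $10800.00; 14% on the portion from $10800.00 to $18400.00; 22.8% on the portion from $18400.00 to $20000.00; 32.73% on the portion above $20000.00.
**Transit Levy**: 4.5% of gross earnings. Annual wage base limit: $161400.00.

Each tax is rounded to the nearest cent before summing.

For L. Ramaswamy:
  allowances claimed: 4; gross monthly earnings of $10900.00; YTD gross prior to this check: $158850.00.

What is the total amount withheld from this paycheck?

$863.87

Territorial Income Tax: taxable = $10900.00 − 4×$384.00 = $9364.00
  8% × $9364.00 = $749.12
Transit Levy: cap $161400.00 − YTD $158850.00 = $2550.00 subject; 4.5% × $2550.00 = $114.75
Total: $749.12 + $114.75 = $863.87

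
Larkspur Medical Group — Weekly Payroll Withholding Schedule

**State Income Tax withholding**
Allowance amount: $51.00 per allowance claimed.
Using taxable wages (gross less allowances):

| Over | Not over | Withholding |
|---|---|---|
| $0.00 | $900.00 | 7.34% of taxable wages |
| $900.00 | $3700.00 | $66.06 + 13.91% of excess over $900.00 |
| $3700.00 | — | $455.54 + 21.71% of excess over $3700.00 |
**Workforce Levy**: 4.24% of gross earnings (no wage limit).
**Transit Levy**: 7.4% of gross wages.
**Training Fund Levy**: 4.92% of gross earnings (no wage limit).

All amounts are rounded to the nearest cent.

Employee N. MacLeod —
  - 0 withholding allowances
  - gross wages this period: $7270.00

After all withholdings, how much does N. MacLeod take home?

State Income Tax: taxable = $7270.00
  $455.54 + 21.71% × ($7270.00 − $3700.00) = $455.54 + 21.71% × $3570.00 = $1230.59
Workforce Levy: 4.24% × $7270.00 = $308.25
Transit Levy: 7.4% × $7270.00 = $537.98
Training Fund Levy: 4.92% × $7270.00 = $357.68
Total withheld: $1230.59 + $308.25 + $537.98 + $357.68 = $2434.50
Net pay: $7270.00 − $2434.50 = $4835.50

$4835.50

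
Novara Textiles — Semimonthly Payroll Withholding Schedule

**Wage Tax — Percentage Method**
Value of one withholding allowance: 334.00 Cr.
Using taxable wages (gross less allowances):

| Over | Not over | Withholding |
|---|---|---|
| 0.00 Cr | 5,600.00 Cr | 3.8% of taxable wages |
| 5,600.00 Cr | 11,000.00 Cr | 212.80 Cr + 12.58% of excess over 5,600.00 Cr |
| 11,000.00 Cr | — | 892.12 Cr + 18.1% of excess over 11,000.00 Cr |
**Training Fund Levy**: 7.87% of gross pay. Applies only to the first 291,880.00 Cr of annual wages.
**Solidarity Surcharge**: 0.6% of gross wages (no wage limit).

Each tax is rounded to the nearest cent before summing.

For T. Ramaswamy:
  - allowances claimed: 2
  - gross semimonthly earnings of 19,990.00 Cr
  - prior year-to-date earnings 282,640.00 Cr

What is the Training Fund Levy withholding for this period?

Training Fund Levy: cap 291,880.00 Cr − YTD 282,640.00 Cr = 9,240.00 Cr subject; 7.87% × 9,240.00 Cr = 727.19 Cr

727.19 Cr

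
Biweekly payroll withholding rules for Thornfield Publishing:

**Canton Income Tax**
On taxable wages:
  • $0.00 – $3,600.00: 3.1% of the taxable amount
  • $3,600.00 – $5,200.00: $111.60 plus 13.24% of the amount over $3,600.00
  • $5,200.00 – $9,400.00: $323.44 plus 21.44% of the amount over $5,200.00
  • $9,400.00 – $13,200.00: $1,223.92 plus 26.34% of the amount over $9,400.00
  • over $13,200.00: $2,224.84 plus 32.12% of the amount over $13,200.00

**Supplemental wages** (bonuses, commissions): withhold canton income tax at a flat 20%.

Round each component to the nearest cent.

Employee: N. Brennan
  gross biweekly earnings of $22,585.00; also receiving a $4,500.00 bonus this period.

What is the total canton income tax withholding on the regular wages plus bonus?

$6,139.30

Canton Income Tax: taxable = $22,585.00
  $2,224.84 + 32.12% × ($22,585.00 − $13,200.00) = $2,224.84 + 32.12% × $9,385.00 = $5,239.30
Supplemental (20% flat on bonus): 20% × $4,500.00 = $900.00
Total canton income tax: $5,239.30 + $900.00 = $6,139.30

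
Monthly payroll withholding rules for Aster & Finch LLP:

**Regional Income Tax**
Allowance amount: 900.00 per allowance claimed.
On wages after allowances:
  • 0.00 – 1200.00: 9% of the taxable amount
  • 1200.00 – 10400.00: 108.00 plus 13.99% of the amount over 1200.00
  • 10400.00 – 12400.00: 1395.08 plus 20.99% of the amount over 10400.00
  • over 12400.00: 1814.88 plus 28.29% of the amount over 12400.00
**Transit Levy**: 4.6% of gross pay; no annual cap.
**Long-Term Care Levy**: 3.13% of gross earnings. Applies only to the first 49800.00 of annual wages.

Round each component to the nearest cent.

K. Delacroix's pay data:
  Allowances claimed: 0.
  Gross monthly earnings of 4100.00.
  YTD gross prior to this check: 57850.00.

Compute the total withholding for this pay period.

Regional Income Tax: taxable = 4100.00
  108.00 + 13.99% × (4100.00 − 1200.00) = 108.00 + 13.99% × 2900.00 = 513.71
Transit Levy: 4.6% × 4100.00 = 188.60
Long-Term Care Levy: YTD 57850.00 ≥ cap 49800.00 → 0.00
Total: 513.71 + 188.60 + 0.00 = 702.31

702.31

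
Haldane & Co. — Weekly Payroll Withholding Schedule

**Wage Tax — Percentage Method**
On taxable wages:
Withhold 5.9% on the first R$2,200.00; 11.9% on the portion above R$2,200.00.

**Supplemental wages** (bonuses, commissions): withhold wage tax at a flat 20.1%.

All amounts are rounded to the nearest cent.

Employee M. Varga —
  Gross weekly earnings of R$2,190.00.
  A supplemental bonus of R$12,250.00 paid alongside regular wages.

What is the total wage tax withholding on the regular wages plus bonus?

R$2,591.46

Wage Tax: taxable = R$2,190.00
  5.9% × R$2,190.00 = R$129.21
Supplemental (20.1% flat on bonus): 20.1% × R$12,250.00 = R$2,462.25
Total wage tax: R$129.21 + R$2,462.25 = R$2,591.46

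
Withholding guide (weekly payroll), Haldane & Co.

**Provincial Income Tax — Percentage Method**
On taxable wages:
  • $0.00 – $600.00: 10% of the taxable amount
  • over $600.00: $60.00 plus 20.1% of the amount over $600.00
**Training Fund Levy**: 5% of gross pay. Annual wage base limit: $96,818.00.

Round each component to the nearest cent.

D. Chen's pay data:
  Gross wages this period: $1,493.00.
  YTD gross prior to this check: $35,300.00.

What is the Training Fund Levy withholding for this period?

Training Fund Levy: 5% × $1,493.00 = $74.65

$74.65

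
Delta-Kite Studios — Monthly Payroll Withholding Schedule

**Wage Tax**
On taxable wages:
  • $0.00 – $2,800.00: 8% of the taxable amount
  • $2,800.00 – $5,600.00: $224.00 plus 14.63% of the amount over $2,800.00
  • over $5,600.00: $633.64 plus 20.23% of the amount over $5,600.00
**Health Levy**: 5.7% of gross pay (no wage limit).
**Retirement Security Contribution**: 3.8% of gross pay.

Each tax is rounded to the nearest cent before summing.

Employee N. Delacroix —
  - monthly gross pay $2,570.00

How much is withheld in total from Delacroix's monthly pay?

Wage Tax: taxable = $2,570.00
  8% × $2,570.00 = $205.60
Health Levy: 5.7% × $2,570.00 = $146.49
Retirement Security Contribution: 3.8% × $2,570.00 = $97.66
Total: $205.60 + $146.49 + $97.66 = $449.75

$449.75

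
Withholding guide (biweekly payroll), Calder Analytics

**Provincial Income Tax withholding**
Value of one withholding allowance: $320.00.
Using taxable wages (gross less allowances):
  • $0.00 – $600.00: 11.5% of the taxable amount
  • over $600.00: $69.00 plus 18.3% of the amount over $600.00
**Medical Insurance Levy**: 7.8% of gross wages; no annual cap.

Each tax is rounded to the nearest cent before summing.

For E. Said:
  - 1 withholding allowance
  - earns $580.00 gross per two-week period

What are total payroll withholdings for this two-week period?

$75.14

Provincial Income Tax: taxable = $580.00 − 1×$320.00 = $260.00
  11.5% × $260.00 = $29.90
Medical Insurance Levy: 7.8% × $580.00 = $45.24
Total: $29.90 + $45.24 = $75.14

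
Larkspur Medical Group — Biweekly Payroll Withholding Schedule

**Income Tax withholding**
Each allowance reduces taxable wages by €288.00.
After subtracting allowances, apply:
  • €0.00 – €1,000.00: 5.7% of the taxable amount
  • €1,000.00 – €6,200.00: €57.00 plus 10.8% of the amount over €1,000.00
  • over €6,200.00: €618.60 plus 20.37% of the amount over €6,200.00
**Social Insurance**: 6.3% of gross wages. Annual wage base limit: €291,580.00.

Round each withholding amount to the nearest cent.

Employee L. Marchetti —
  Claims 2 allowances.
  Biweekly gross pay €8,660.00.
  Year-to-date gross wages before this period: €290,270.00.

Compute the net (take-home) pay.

Income Tax: taxable = €8,660.00 − 2×€288.00 = €8,084.00
  €618.60 + 20.37% × (€8,084.00 − €6,200.00) = €618.60 + 20.37% × €1,884.00 = €1,002.37
Social Insurance: cap €291,580.00 − YTD €290,270.00 = €1,310.00 subject; 6.3% × €1,310.00 = €82.53
Total withheld: €1,002.37 + €82.53 = €1,084.90
Net pay: €8,660.00 − €1,084.90 = €7,575.10

€7,575.10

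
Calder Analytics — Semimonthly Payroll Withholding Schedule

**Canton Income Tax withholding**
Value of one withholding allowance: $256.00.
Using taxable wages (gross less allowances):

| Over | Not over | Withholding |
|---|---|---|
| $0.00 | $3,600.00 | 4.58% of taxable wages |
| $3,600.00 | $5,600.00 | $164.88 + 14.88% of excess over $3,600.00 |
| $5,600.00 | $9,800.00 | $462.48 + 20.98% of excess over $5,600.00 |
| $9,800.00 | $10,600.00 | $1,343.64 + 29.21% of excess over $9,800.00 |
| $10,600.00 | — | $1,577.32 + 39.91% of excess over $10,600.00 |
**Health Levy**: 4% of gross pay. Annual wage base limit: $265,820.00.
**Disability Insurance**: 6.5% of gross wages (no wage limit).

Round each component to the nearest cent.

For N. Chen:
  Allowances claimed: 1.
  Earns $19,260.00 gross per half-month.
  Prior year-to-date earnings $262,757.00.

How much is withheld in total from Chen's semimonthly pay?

$6,305.78

Canton Income Tax: taxable = $19,260.00 − 1×$256.00 = $19,004.00
  $1,577.32 + 39.91% × ($19,004.00 − $10,600.00) = $1,577.32 + 39.91% × $8,404.00 = $4,931.36
Health Levy: cap $265,820.00 − YTD $262,757.00 = $3,063.00 subject; 4% × $3,063.00 = $122.52
Disability Insurance: 6.5% × $19,260.00 = $1,251.90
Total: $4,931.36 + $122.52 + $1,251.90 = $6,305.78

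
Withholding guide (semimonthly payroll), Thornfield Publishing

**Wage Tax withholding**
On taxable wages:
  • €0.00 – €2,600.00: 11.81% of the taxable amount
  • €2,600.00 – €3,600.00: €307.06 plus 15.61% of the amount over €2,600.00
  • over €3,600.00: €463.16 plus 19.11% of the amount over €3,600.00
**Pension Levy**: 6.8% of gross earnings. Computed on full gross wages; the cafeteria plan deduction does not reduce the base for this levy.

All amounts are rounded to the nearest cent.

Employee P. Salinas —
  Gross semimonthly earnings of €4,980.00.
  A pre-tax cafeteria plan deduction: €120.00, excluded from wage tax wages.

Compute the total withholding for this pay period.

€1,042.59

Wage Tax: taxable = €4,980.00 − €120.00 = €4,860.00
  €463.16 + 19.11% × (€4,860.00 − €3,600.00) = €463.16 + 19.11% × €1,260.00 = €703.95
Pension Levy: 6.8% × €4,980.00 = €338.64
Total: €703.95 + €338.64 = €1,042.59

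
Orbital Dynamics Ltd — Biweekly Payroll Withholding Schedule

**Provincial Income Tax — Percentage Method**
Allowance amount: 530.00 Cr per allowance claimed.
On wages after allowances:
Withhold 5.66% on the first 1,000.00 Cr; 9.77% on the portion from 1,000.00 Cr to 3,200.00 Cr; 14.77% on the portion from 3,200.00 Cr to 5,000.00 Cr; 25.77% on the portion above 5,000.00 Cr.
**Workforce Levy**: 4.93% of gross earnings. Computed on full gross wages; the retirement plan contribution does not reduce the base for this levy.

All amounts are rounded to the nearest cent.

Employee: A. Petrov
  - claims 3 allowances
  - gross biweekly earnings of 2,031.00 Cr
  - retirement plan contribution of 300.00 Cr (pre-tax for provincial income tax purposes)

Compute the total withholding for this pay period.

Provincial Income Tax: taxable = 2,031.00 Cr − 300.00 Cr − 3×530.00 Cr = 141.00 Cr
  5.66% × 141.00 Cr = 7.98 Cr
Workforce Levy: 4.93% × 2,031.00 Cr = 100.13 Cr
Total: 7.98 Cr + 100.13 Cr = 108.11 Cr

108.11 Cr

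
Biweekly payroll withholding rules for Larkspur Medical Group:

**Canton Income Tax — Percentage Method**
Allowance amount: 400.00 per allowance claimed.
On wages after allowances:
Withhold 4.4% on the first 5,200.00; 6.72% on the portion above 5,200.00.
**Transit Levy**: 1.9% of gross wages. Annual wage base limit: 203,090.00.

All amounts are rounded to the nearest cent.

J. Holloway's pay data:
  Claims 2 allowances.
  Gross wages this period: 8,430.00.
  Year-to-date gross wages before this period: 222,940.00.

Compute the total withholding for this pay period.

392.10

Canton Income Tax: taxable = 8,430.00 − 2×400.00 = 7,630.00
  228.80 + 6.72% × (7,630.00 − 5,200.00) = 228.80 + 6.72% × 2,430.00 = 392.10
Transit Levy: YTD 222,940.00 ≥ cap 203,090.00 → 0.00
Total: 392.10 + 0.00 = 392.10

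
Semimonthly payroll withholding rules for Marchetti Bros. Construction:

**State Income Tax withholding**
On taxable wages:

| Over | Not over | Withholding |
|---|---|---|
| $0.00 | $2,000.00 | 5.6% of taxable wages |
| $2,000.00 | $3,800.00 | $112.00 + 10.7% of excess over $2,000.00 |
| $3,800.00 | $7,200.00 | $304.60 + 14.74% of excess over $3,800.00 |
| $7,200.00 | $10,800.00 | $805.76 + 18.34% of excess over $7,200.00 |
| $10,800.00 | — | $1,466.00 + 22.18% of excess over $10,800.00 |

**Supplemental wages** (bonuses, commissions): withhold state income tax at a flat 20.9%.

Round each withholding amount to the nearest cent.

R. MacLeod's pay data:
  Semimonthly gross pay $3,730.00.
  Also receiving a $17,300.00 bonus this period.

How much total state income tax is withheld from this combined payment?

State Income Tax: taxable = $3,730.00
  $112.00 + 10.7% × ($3,730.00 − $2,000.00) = $112.00 + 10.7% × $1,730.00 = $297.11
Supplemental (20.9% flat on bonus): 20.9% × $17,300.00 = $3,615.70
Total state income tax: $297.11 + $3,615.70 = $3,912.81

$3,912.81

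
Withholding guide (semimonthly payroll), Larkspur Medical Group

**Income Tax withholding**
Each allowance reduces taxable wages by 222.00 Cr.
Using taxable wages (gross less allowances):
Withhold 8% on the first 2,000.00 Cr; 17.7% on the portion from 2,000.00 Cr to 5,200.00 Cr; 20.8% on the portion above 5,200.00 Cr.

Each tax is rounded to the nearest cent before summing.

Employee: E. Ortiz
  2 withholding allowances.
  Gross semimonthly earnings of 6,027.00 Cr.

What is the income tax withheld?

Income Tax: taxable = 6,027.00 Cr − 2×222.00 Cr = 5,583.00 Cr
  726.40 Cr + 20.8% × (5,583.00 Cr − 5,200.00 Cr) = 726.40 Cr + 20.8% × 383.00 Cr = 806.06 Cr

806.06 Cr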